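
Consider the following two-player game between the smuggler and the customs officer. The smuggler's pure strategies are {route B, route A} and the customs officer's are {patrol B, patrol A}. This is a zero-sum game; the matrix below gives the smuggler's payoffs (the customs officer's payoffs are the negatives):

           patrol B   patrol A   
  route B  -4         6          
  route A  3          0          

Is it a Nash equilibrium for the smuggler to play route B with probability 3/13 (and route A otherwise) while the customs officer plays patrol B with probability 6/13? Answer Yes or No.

Yes

Check the customs officer's indifference given the smuggler's mix p = 3/13:
  payoff from patrol B = -18/13; payoff from patrol A = -18/13 — equal.
Check the smuggler's indifference given the customs officer's mix q = 6/13:
  payoff from route B = 18/13; payoff from route A = 18/13 — equal.
Both players are indifferent, so neither can profitably deviate.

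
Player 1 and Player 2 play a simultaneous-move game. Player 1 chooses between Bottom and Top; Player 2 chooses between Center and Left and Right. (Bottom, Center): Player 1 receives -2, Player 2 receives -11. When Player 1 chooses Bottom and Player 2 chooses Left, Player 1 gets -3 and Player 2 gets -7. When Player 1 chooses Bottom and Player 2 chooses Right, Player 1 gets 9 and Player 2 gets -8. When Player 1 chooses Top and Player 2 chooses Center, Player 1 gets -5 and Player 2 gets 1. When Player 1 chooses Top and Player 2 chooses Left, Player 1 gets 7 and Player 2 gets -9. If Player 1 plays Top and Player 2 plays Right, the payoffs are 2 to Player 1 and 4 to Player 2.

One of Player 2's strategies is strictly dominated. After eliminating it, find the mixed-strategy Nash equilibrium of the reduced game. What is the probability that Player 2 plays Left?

q = 7/17

Player 2's strategy Center is strictly dominated by Right: -8 > -11 and 4 > 1. Eliminate Center.
In a mixed equilibrium Player 1 is indifferent between Bottom and Top; this condition fixes q.
  Player 1's payoff to Bottom: q·(-3) + (1−q)·9 = -12q + 9
  Player 1's payoff to Top: q·7 + (1−q)·2 = 5q + 2
  -12q + 9 = 5q + 2  ⇒  -17q = -7  ⇒  q = 7/17.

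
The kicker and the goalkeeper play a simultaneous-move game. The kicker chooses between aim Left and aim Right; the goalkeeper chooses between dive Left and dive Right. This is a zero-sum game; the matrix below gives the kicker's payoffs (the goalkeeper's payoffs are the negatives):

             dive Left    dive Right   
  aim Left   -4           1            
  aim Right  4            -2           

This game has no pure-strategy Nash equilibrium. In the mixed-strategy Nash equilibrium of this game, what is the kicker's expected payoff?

For the kicker to be willing to mix, the kicker must be indifferent between aim Left and aim Right, which pins down the goalkeeper's mix.
  the kicker's payoff from aim Left: q·(-4) + (1−q)·1 = -5q + 1
  the kicker's payoff from aim Right: q·4 + (1−q)·(-2) = 6q - 2
  -5q + 1 = 6q - 2  ⇒  -11q = -3  ⇒  q = 3/11.
At equilibrium the kicker is indifferent across rows, so the kicker's payoff equals the payoff from aim Left: (3/11)·(-4) + (8/11)·1 = -4/11.

-4/11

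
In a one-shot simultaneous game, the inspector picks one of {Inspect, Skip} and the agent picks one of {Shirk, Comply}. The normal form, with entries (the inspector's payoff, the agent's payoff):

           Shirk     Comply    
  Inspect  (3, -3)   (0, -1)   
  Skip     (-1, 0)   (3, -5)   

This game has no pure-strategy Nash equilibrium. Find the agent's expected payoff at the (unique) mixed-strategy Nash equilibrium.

The inspector's mix must leave the agent indifferent between Shirk and Comply.
  the agent's payoff to Shirk: p·(-3) + (1−p)·0 = -3p
  the agent's payoff to Comply: p·(-1) + (1−p)·(-5) = 4p - 5
  -3p = 4p - 5  ⇒  -7p = -5  ⇒  p = 5/7.
At equilibrium the agent is indifferent across columns, so the agent's payoff equals the payoff from Shirk: (5/7)·(-3) + (2/7)·0 = -15/7.

-15/7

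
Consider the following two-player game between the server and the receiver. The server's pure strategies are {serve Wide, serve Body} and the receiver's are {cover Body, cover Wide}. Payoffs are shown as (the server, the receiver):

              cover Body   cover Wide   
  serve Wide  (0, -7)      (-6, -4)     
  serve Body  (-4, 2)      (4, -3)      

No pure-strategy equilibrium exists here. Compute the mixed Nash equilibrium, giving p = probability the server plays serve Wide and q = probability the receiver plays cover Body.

p = 5/8, q = 5/7

The receiver's indifference between cover Body and cover Wide determines the server's mixing probability p:
  the receiver's payoff from cover Body: p·(-7) + (1−p)·2 = -9p + 2
  the receiver's payoff from cover Wide: p·(-4) + (1−p)·(-3) = -p - 3
  -9p + 2 = -p - 3  ⇒  -8p = -5  ⇒  p = 5/8.
In a mixed equilibrium the server is indifferent between serve Wide and serve Body; this condition fixes q.
  the server's payoff from serve Wide: q·0 + (1−q)·(-6) = 6q - 6
  the server's payoff from serve Body: q·(-4) + (1−q)·4 = -8q + 4
  6q - 6 = -8q + 4  ⇒  14q = 10  ⇒  q = 5/7.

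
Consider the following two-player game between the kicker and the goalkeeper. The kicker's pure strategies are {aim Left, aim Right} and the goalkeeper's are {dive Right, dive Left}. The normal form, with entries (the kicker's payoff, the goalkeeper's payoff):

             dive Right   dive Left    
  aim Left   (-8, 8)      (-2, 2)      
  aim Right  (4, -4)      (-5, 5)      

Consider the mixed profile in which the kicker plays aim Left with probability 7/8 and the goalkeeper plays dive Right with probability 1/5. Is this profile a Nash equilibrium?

Given the kicker's mix p = 7/8, the goalkeeper's payoff from dive Right is 13/2 but from dive Left is 19/8. The goalkeeper strictly prefers dive Right, so the goalkeeper would not mix.
So the proposed profile is not a Nash equilibrium.

No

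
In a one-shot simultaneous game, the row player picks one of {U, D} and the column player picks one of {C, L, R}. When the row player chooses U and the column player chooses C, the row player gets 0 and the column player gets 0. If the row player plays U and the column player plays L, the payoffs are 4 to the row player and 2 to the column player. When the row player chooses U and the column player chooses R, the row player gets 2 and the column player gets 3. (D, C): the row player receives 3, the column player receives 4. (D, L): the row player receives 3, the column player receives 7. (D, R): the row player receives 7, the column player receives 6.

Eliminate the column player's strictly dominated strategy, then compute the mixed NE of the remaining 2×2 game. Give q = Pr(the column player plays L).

The column player's strategy C is strictly dominated by R: 3 > 0 and 6 > 4. Eliminate C.
In a mixed equilibrium the row player is indifferent between U and D; this condition fixes q.
  the row player's payoff from U: q·4 + (1−q)·2 = 2q + 2
  the row player's payoff from D: q·3 + (1−q)·7 = -4q + 7
  2q + 2 = -4q + 7  ⇒  6q = 5  ⇒  q = 5/6.

q = 5/6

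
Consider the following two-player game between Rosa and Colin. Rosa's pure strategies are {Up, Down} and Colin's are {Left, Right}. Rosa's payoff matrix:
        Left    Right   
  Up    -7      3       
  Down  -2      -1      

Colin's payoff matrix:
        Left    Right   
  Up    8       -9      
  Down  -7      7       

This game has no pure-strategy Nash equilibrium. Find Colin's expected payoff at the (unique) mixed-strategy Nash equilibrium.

In a mixed equilibrium Colin is indifferent between Left and Right; this condition fixes p.
  Colin's payoff to Left: p·8 + (1−p)·(-7) = 15p - 7
  Colin's payoff to Right: p·(-9) + (1−p)·7 = -16p + 7
  15p - 7 = -16p + 7  ⇒  31p = 14  ⇒  p = 14/31.
At equilibrium Colin is indifferent across columns, so Colin's payoff equals the payoff from Left: (14/31)·8 + (17/31)·(-7) = -7/31.

-7/31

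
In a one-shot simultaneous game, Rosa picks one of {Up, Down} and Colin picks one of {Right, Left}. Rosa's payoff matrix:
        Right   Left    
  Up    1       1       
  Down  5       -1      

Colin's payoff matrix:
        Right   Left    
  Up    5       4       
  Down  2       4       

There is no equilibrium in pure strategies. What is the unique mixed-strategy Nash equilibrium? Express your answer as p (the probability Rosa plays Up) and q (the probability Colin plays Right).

p = 2/3, q = 1/3

Rosa's mix must leave Colin indifferent between Right and Left.
  Colin's expected payoff from Right: p·5 + (1−p)·2 = 3p + 2
  Colin's expected payoff from Left: p·4 + (1−p)·4 = 4
  3p + 2 = 4  ⇒  3p = 2  ⇒  p = 2/3.
Rosa's indifference between Up and Down determines Colin's mixing probability q:
  Rosa's payoff from Up: q·1 + (1−q)·1 = 1
  Rosa's payoff from Down: q·5 + (1−q)·(-1) = 6q - 1
  1 = 6q - 1  ⇒  -6q = -2  ⇒  q = 1/3.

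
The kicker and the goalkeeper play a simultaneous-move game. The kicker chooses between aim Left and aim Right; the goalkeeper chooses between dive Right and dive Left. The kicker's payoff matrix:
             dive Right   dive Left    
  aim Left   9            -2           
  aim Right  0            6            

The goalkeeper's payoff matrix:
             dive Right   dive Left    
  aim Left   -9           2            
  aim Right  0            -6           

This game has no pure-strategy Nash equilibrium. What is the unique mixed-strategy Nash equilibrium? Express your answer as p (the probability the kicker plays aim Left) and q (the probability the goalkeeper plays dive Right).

The goalkeeper's indifference between dive Right and dive Left determines the kicker's mixing probability p:
  the goalkeeper's payoff from dive Right: p·(-9) + (1−p)·0 = -9p
  the goalkeeper's payoff from dive Left: p·2 + (1−p)·(-6) = 8p - 6
  -9p = 8p - 6  ⇒  -17p = -6  ⇒  p = 6/17.
The kicker's indifference between aim Left and aim Right determines the goalkeeper's mixing probability q:
  the kicker's payoff from aim Left: q·9 + (1−q)·(-2) = 11q - 2
  the kicker's payoff from aim Right: q·0 + (1−q)·6 = -6q + 6
  11q - 2 = -6q + 6  ⇒  17q = 8  ⇒  q = 8/17.

p = 6/17, q = 8/17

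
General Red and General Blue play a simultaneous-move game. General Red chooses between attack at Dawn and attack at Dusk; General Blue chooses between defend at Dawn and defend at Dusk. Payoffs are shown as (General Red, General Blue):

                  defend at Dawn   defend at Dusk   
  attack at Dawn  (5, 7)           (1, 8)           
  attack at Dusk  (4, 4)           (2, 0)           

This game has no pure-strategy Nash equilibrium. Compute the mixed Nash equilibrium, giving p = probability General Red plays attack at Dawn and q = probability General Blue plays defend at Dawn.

In a mixed equilibrium General Blue is indifferent between defend at Dawn and defend at Dusk; this condition fixes p.
  General Blue's payoff to defend at Dawn: p·7 + (1−p)·4 = 3p + 4
  General Blue's payoff to defend at Dusk: p·8 + (1−p)·0 = 8p
  3p + 4 = 8p  ⇒  -5p = -4  ⇒  p = 4/5.
In a mixed equilibrium General Red is indifferent between attack at Dawn and attack at Dusk; this condition fixes q.
  General Red's payoff to attack at Dawn: q·5 + (1−q)·1 = 4q + 1
  General Red's payoff to attack at Dusk: q·4 + (1−q)·2 = 2q + 2
  4q + 1 = 2q + 2  ⇒  2q = 1  ⇒  q = 1/2.

p = 4/5, q = 1/2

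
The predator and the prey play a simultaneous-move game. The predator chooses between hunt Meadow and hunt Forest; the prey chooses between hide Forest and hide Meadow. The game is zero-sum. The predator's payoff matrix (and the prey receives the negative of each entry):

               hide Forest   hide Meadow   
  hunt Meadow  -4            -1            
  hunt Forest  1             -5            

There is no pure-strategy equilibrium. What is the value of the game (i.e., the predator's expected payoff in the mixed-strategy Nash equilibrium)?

v = -7/3

Set the predator's expected payoff from hunt Meadow equal to that from hunt Forest:
  the predator's payoff from hunt Meadow: q·(-4) + (1−q)·(-1) = -3q - 1
  the predator's payoff from hunt Forest: q·1 + (1−q)·(-5) = 6q - 5
  -3q - 1 = 6q - 5  ⇒  -9q = -4  ⇒  q = 4/9.
The value is the predator's expected payoff against this mix (using hunt Meadow): (4/9)·(-4) + (5/9)·(-1) = -7/3.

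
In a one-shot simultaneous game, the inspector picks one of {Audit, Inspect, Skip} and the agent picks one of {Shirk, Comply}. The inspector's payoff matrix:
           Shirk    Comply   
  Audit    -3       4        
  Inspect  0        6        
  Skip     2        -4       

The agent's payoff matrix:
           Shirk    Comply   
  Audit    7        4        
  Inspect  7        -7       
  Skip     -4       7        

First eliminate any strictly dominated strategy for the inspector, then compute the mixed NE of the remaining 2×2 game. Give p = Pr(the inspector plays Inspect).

p = 11/25

The inspector's strategy Audit is strictly dominated by Inspect: 0 > -3 and 6 > 4. Eliminate Audit.
The agent's indifference between Shirk and Comply determines the inspector's mixing probability p:
  the agent's expected payoff from Shirk: p·7 + (1−p)·(-4) = 11p - 4
  the agent's expected payoff from Comply: p·(-7) + (1−p)·7 = -14p + 7
  11p - 4 = -14p + 7  ⇒  25p = 11  ⇒  p = 11/25.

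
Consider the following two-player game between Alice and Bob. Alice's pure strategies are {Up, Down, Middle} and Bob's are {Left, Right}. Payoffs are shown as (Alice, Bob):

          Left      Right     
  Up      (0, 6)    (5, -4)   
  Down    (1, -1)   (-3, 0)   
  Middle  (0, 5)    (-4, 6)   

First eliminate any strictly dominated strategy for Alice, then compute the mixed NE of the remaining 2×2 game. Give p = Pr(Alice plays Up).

p = 1/11

Alice's strategy Middle is strictly dominated by Down: 1 > 0 and -3 > -4. Eliminate Middle.
For Bob to be willing to mix, Bob must be indifferent between Left and Right, which pins down Alice's mix.
  Bob's expected payoff from Left: p·6 + (1−p)·(-1) = 7p - 1
  Bob's expected payoff from Right: p·(-4) + (1−p)·0 = -4p
  7p - 1 = -4p  ⇒  11p = 1  ⇒  p = 1/11.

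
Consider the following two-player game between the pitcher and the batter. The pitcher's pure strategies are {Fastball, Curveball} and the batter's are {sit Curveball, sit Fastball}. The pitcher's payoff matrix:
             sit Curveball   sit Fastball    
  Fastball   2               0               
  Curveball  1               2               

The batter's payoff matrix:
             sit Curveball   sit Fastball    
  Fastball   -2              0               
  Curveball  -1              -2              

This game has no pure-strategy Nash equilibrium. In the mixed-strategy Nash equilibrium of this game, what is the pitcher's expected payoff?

4/3

Set the pitcher's expected payoff from Fastball equal to that from Curveball:
  the pitcher's expected payoff from Fastball: q·2 + (1−q)·0 = 2q
  the pitcher's expected payoff from Curveball: q·1 + (1−q)·2 = -q + 2
  2q = -q + 2  ⇒  3q = 2  ⇒  q = 2/3.
At equilibrium the pitcher is indifferent across rows, so the pitcher's payoff equals the payoff from Fastball: (2/3)·2 + (1/3)·0 = 4/3.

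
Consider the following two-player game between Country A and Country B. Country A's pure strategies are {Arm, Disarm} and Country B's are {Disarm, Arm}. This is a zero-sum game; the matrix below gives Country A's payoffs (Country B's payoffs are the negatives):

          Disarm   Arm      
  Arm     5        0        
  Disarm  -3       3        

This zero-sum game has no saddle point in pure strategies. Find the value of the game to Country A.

Country A's indifference between Arm and Disarm determines Country B's mixing probability q:
  Country A's expected payoff from Arm: q·5 + (1−q)·0 = 5q
  Country A's expected payoff from Disarm: q·(-3) + (1−q)·3 = -6q + 3
  5q = -6q + 3  ⇒  11q = 3  ⇒  q = 3/11.
The value is Country A's expected payoff against this mix (using Arm): (3/11)·5 + (8/11)·0 = 15/11.

v = 15/11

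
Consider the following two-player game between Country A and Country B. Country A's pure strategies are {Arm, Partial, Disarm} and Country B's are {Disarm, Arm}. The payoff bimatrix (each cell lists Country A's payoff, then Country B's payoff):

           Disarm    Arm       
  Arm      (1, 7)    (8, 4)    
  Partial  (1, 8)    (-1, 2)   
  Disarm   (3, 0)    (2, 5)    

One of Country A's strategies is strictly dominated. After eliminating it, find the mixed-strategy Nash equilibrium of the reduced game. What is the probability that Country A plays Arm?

p = 5/8

Country A's strategy Partial is strictly dominated by Disarm: 3 > 1 and 2 > -1. Eliminate Partial.
Country A's mix must leave Country B indifferent between Disarm and Arm.
  Country B's payoff to Disarm: p·7 + (1−p)·0 = 7p
  Country B's payoff to Arm: p·4 + (1−p)·5 = -p + 5
  7p = -p + 5  ⇒  8p = 5  ⇒  p = 5/8.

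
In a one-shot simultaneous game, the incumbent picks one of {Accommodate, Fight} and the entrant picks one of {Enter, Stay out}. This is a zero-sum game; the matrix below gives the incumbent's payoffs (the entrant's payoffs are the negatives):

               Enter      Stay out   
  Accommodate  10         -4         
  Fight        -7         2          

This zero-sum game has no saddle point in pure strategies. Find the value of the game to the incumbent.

Set the incumbent's expected payoff from Accommodate equal to that from Fight:
  the incumbent's payoff to Accommodate: q·10 + (1−q)·(-4) = 14q - 4
  the incumbent's payoff to Fight: q·(-7) + (1−q)·2 = -9q + 2
  14q - 4 = -9q + 2  ⇒  23q = 6  ⇒  q = 6/23.
The value is the incumbent's expected payoff against this mix (using Accommodate): (6/23)·10 + (17/23)·(-4) = -8/23.

v = -8/23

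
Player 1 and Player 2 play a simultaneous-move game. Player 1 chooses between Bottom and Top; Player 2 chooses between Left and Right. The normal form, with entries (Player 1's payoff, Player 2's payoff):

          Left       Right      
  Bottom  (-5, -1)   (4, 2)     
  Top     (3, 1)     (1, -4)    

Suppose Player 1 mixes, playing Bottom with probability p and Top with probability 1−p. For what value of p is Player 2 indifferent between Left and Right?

p = 5/8

Set Player 2's expected payoff from Left equal to that from Right:
  Player 2's expected payoff from Left: p·(-1) + (1−p)·1 = -2p + 1
  Player 2's expected payoff from Right: p·2 + (1−p)·(-4) = 6p - 4
  -2p + 1 = 6p - 4  ⇒  -8p = -5  ⇒  p = 5/8.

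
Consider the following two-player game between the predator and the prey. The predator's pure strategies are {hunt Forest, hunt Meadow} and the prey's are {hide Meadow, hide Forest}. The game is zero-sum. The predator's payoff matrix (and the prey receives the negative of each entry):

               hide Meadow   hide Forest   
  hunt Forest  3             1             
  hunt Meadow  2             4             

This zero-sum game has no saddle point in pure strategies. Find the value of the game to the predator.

For the predator to be willing to mix, the predator must be indifferent between hunt Forest and hunt Meadow, which pins down the prey's mix.
  the predator's expected payoff from hunt Forest: q·3 + (1−q)·1 = 2q + 1
  the predator's expected payoff from hunt Meadow: q·2 + (1−q)·4 = -2q + 4
  2q + 1 = -2q + 4  ⇒  4q = 3  ⇒  q = 3/4.
The value is the predator's expected payoff against this mix (using hunt Forest): (3/4)·3 + (1/4)·1 = 5/2.

v = 5/2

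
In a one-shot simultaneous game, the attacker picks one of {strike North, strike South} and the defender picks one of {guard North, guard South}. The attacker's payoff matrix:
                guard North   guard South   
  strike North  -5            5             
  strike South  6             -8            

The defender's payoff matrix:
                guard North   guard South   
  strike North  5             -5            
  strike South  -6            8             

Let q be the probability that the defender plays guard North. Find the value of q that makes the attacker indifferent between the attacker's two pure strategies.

For the attacker to be willing to mix, the attacker must be indifferent between strike North and strike South, which pins down the defender's mix.
  the attacker's payoff from strike North: q·(-5) + (1−q)·5 = -10q + 5
  the attacker's payoff from strike South: q·6 + (1−q)·(-8) = 14q - 8
  -10q + 5 = 14q - 8  ⇒  -24q = -13  ⇒  q = 13/24.

q = 13/24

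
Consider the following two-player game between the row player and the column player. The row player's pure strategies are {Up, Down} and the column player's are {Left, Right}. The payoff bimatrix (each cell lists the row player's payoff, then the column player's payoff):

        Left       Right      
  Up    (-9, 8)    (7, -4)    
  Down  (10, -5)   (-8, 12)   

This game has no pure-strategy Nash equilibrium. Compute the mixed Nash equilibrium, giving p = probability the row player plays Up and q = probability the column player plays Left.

p = 17/29, q = 15/34

The row player's mix must leave the column player indifferent between Left and Right.
  the column player's payoff from Left: p·8 + (1−p)·(-5) = 13p - 5
  the column player's payoff from Right: p·(-4) + (1−p)·12 = -16p + 12
  13p - 5 = -16p + 12  ⇒  29p = 17  ⇒  p = 17/29.
The column player's mix must leave the row player indifferent between Up and Down.
  the row player's payoff from Up: q·(-9) + (1−q)·7 = -16q + 7
  the row player's payoff from Down: q·10 + (1−q)·(-8) = 18q - 8
  -16q + 7 = 18q - 8  ⇒  -34q = -15  ⇒  q = 15/34.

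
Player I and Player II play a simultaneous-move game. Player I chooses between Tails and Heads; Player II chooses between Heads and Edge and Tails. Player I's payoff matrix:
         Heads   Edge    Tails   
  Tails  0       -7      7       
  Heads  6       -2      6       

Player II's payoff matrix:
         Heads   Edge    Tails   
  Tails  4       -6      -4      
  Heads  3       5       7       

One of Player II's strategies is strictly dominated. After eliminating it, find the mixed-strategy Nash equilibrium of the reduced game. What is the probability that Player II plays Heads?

q = 1/7

Player II's strategy Edge is strictly dominated by Tails: -4 > -6 and 7 > 5. Eliminate Edge.
In a mixed equilibrium Player I is indifferent between Tails and Heads; this condition fixes q.
  Player I's expected payoff from Tails: q·0 + (1−q)·7 = -7q + 7
  Player I's expected payoff from Heads: q·6 + (1−q)·6 = 6
  -7q + 7 = 6  ⇒  -7q = -1  ⇒  q = 1/7.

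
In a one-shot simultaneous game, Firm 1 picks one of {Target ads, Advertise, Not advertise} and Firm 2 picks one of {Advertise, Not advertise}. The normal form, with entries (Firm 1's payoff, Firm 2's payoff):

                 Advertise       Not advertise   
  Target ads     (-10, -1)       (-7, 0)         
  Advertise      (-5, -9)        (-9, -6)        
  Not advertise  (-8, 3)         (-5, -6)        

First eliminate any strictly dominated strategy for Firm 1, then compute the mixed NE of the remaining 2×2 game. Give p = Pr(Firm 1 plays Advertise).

Firm 1's strategy Target ads is strictly dominated by Not advertise: -8 > -10 and -5 > -7. Eliminate Target ads.
Set Firm 2's expected payoff from Advertise equal to that from Not advertise:
  Firm 2's payoff to Advertise: p·(-9) + (1−p)·3 = -12p + 3
  Firm 2's payoff to Not advertise: p·(-6) + (1−p)·(-6) = -6
  -12p + 3 = -6  ⇒  -12p = -9  ⇒  p = 3/4.

p = 3/4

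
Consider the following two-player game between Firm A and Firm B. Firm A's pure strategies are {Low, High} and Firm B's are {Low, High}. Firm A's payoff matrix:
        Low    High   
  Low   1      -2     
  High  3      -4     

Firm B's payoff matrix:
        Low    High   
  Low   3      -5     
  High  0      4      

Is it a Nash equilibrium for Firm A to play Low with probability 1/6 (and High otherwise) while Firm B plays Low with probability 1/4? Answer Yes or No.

No

Given Firm A's mix p = 1/6, Firm B's payoff from Low is 1/2 but from High is 5/2. Firm B strictly prefers High, so Firm B would not mix.
So the proposed profile is not a Nash equilibrium.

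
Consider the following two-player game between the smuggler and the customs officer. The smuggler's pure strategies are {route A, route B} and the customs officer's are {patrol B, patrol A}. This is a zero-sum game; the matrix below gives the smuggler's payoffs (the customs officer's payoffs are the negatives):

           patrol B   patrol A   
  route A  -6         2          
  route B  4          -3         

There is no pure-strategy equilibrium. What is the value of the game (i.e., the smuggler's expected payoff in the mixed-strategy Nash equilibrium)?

v = -2/3

The smuggler's indifference between route A and route B determines the customs officer's mixing probability q:
  the smuggler's expected payoff from route A: q·(-6) + (1−q)·2 = -8q + 2
  the smuggler's expected payoff from route B: q·4 + (1−q)·(-3) = 7q - 3
  -8q + 2 = 7q - 3  ⇒  -15q = -5  ⇒  q = 1/3.
The value is the smuggler's expected payoff against this mix (using route A): (1/3)·(-6) + (2/3)·2 = -2/3.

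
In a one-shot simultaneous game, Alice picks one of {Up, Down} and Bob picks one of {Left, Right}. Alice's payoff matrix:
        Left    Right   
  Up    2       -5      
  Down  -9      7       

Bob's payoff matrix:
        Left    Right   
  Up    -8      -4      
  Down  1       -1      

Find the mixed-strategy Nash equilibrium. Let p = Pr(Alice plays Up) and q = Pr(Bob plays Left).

p = 1/3, q = 12/23

Bob's indifference between Left and Right determines Alice's mixing probability p:
  Bob's payoff to Left: p·(-8) + (1−p)·1 = -9p + 1
  Bob's payoff to Right: p·(-4) + (1−p)·(-1) = -3p - 1
  -9p + 1 = -3p - 1  ⇒  -6p = -2  ⇒  p = 1/3.
Bob's mix must leave Alice indifferent between Up and Down.
  Alice's payoff from Up: q·2 + (1−q)·(-5) = 7q - 5
  Alice's payoff from Down: q·(-9) + (1−q)·7 = -16q + 7
  7q - 5 = -16q + 7  ⇒  23q = 12  ⇒  q = 12/23.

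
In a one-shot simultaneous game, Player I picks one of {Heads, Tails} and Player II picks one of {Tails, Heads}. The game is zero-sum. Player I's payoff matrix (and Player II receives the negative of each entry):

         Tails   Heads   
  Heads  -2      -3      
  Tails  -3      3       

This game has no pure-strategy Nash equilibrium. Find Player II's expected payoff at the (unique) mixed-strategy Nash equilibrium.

Player II's indifference between Tails and Heads determines Player I's mixing probability p:
  Player II's payoff from Tails: p·2 + (1−p)·3 = -p + 3
  Player II's payoff from Heads: p·3 + (1−p)·(-3) = 6p - 3
  -p + 3 = 6p - 3  ⇒  -7p = -6  ⇒  p = 6/7.
At equilibrium Player II is indifferent across columns, so Player II's payoff equals the payoff from Tails: (6/7)·2 + (1/7)·3 = 15/7.

15/7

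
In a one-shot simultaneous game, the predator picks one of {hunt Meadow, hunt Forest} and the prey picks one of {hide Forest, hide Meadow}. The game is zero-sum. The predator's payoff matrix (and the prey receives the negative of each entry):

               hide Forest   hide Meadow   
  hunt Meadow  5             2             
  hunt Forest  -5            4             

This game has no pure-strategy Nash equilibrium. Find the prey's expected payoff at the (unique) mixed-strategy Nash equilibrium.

-5/2

Set the prey's expected payoff from hide Forest equal to that from hide Meadow:
  the prey's payoff from hide Forest: p·(-5) + (1−p)·5 = -10p + 5
  the prey's payoff from hide Meadow: p·(-2) + (1−p)·(-4) = 2p - 4
  -10p + 5 = 2p - 4  ⇒  -12p = -9  ⇒  p = 3/4.
At equilibrium the prey is indifferent across columns, so the prey's payoff equals the payoff from hide Forest: (3/4)·(-5) + (1/4)·5 = -5/2.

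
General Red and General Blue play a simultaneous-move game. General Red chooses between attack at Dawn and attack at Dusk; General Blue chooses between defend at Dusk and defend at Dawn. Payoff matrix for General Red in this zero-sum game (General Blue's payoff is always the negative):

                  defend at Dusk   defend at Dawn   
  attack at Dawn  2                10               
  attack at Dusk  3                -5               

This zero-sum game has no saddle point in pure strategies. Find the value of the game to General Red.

v = 5/2

In a mixed equilibrium General Red is indifferent between attack at Dawn and attack at Dusk; this condition fixes q.
  General Red's expected payoff from attack at Dawn: q·2 + (1−q)·10 = -8q + 10
  General Red's expected payoff from attack at Dusk: q·3 + (1−q)·(-5) = 8q - 5
  -8q + 10 = 8q - 5  ⇒  -16q = -15  ⇒  q = 15/16.
The value is General Red's expected payoff against this mix (using attack at Dawn): (15/16)·2 + (1/16)·10 = 5/2.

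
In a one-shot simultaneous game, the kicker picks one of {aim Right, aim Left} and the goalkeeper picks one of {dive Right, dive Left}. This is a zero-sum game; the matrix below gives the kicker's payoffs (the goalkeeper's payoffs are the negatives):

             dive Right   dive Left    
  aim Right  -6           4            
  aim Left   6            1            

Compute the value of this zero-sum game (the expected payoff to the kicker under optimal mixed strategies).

v = 2

For the kicker to be willing to mix, the kicker must be indifferent between aim Right and aim Left, which pins down the goalkeeper's mix.
  the kicker's payoff to aim Right: q·(-6) + (1−q)·4 = -10q + 4
  the kicker's payoff to aim Left: q·6 + (1−q)·1 = 5q + 1
  -10q + 4 = 5q + 1  ⇒  -15q = -3  ⇒  q = 1/5.
The value is the kicker's expected payoff against this mix (using aim Right): (1/5)·(-6) + (4/5)·4 = 2.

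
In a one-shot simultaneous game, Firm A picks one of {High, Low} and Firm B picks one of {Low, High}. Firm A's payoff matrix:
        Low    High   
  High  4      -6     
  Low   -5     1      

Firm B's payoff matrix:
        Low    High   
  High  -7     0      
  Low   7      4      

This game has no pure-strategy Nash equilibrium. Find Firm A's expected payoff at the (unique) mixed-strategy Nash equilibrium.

-13/8

Firm A's indifference between High and Low determines Firm B's mixing probability q:
  Firm A's payoff to High: q·4 + (1−q)·(-6) = 10q - 6
  Firm A's payoff to Low: q·(-5) + (1−q)·1 = -6q + 1
  10q - 6 = -6q + 1  ⇒  16q = 7  ⇒  q = 7/16.
At equilibrium Firm A is indifferent across rows, so Firm A's payoff equals the payoff from High: (7/16)·4 + (9/16)·(-6) = -13/8.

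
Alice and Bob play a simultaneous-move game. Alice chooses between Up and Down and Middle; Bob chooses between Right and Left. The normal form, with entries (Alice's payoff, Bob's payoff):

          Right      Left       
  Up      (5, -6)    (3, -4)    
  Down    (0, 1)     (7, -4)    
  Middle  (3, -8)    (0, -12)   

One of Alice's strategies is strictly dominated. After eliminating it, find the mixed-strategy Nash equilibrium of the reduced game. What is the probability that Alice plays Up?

Alice's strategy Middle is strictly dominated by Up: 5 > 3 and 3 > 0. Eliminate Middle.
Set Bob's expected payoff from Right equal to that from Left:
  Bob's payoff to Right: p·(-6) + (1−p)·1 = -7p + 1
  Bob's payoff to Left: p·(-4) + (1−p)·(-4) = -4
  -7p + 1 = -4  ⇒  -7p = -5  ⇒  p = 5/7.

p = 5/7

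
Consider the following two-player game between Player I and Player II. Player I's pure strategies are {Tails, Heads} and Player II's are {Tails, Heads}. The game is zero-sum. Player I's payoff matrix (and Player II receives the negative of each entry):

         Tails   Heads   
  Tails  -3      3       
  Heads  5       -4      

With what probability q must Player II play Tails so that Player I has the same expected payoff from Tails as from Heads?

Set Player I's expected payoff from Tails equal to that from Heads:
  Player I's expected payoff from Tails: q·(-3) + (1−q)·3 = -6q + 3
  Player I's expected payoff from Heads: q·5 + (1−q)·(-4) = 9q - 4
  -6q + 3 = 9q - 4  ⇒  -15q = -7  ⇒  q = 7/15.

q = 7/15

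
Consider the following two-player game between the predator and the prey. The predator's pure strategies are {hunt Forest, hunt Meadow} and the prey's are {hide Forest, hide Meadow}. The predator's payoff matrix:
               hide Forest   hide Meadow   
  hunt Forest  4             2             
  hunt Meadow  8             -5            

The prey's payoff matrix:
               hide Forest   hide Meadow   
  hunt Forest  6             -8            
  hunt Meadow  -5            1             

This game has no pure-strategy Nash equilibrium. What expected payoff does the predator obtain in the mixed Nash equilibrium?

36/11

For the predator to be willing to mix, the predator must be indifferent between hunt Forest and hunt Meadow, which pins down the prey's mix.
  the predator's expected payoff from hunt Forest: q·4 + (1−q)·2 = 2q + 2
  the predator's expected payoff from hunt Meadow: q·8 + (1−q)·(-5) = 13q - 5
  2q + 2 = 13q - 5  ⇒  -11q = -7  ⇒  q = 7/11.
At equilibrium the predator is indifferent across rows, so the predator's payoff equals the payoff from hunt Forest: (7/11)·4 + (4/11)·2 = 36/11.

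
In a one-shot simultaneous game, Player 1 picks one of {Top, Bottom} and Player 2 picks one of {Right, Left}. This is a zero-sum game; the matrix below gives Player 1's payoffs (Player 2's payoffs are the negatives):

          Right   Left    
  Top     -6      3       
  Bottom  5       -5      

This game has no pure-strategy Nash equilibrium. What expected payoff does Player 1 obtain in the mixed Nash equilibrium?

For Player 1 to be willing to mix, Player 1 must be indifferent between Top and Bottom, which pins down Player 2's mix.
  Player 1's payoff to Top: q·(-6) + (1−q)·3 = -9q + 3
  Player 1's payoff to Bottom: q·5 + (1−q)·(-5) = 10q - 5
  -9q + 3 = 10q - 5  ⇒  -19q = -8  ⇒  q = 8/19.
At equilibrium Player 1 is indifferent across rows, so Player 1's payoff equals the payoff from Top: (8/19)·(-6) + (11/19)·3 = -15/19.

-15/19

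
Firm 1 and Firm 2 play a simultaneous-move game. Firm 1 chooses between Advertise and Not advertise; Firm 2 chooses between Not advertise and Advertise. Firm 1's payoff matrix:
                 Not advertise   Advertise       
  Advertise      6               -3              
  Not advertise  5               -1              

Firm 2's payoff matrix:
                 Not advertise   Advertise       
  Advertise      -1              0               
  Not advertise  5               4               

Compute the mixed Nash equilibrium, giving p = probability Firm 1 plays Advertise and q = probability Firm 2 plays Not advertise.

p = 1/2, q = 2/3

Firm 1's mix must leave Firm 2 indifferent between Not advertise and Advertise.
  Firm 2's payoff from Not advertise: p·(-1) + (1−p)·5 = -6p + 5
  Firm 2's payoff from Advertise: p·0 + (1−p)·4 = -4p + 4
  -6p + 5 = -4p + 4  ⇒  -2p = -1  ⇒  p = 1/2.
Firm 1's indifference between Advertise and Not advertise determines Firm 2's mixing probability q:
  Firm 1's payoff from Advertise: q·6 + (1−q)·(-3) = 9q - 3
  Firm 1's payoff from Not advertise: q·5 + (1−q)·(-1) = 6q - 1
  9q - 3 = 6q - 1  ⇒  3q = 2  ⇒  q = 2/3.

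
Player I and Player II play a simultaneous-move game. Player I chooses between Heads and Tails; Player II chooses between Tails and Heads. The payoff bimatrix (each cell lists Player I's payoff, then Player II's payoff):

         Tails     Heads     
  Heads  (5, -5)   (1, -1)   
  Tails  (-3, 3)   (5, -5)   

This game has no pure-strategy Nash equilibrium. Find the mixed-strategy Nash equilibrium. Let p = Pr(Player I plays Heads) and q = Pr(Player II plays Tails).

p = 2/3, q = 1/3

For Player II to be willing to mix, Player II must be indifferent between Tails and Heads, which pins down Player I's mix.
  Player II's payoff from Tails: p·(-5) + (1−p)·3 = -8p + 3
  Player II's payoff from Heads: p·(-1) + (1−p)·(-5) = 4p - 5
  -8p + 3 = 4p - 5  ⇒  -12p = -8  ⇒  p = 2/3.
Player II's mix must leave Player I indifferent between Heads and Tails.
  Player I's payoff from Heads: q·5 + (1−q)·1 = 4q + 1
  Player I's payoff from Tails: q·(-3) + (1−q)·5 = -8q + 5
  4q + 1 = -8q + 5  ⇒  12q = 4  ⇒  q = 1/3.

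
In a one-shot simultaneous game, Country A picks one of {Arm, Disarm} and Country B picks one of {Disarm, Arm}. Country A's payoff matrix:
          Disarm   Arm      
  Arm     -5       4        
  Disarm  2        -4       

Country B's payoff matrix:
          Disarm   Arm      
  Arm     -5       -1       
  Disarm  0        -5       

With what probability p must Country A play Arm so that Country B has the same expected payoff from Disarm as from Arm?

p = 5/9

Set Country B's expected payoff from Disarm equal to that from Arm:
  Country B's payoff from Disarm: p·(-5) + (1−p)·0 = -5p
  Country B's payoff from Arm: p·(-1) + (1−p)·(-5) = 4p - 5
  -5p = 4p - 5  ⇒  -9p = -5  ⇒  p = 5/9.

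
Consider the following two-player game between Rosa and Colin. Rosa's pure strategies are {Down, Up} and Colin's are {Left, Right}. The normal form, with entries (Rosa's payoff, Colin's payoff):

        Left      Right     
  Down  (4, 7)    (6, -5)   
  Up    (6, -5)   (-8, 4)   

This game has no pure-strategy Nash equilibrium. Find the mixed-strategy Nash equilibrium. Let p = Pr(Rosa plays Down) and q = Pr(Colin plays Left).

p = 3/7, q = 7/8

Rosa's mix must leave Colin indifferent between Left and Right.
  Colin's expected payoff from Left: p·7 + (1−p)·(-5) = 12p - 5
  Colin's expected payoff from Right: p·(-5) + (1−p)·4 = -9p + 4
  12p - 5 = -9p + 4  ⇒  21p = 9  ⇒  p = 3/7.
For Rosa to be willing to mix, Rosa must be indifferent between Down and Up, which pins down Colin's mix.
  Rosa's payoff to Down: q·4 + (1−q)·6 = -2q + 6
  Rosa's payoff to Up: q·6 + (1−q)·(-8) = 14q - 8
  -2q + 6 = 14q - 8  ⇒  -16q = -14  ⇒  q = 7/8.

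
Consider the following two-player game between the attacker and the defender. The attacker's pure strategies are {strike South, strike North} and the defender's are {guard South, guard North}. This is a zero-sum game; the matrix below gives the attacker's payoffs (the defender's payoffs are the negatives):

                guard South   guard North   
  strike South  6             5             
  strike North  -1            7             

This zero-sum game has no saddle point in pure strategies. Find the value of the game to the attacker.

The defender's mix must leave the attacker indifferent between strike South and strike North.
  the attacker's payoff from strike South: q·6 + (1−q)·5 = q + 5
  the attacker's payoff from strike North: q·(-1) + (1−q)·7 = -8q + 7
  q + 5 = -8q + 7  ⇒  9q = 2  ⇒  q = 2/9.
The value is the attacker's expected payoff against this mix (using strike South): (2/9)·6 + (7/9)·5 = 47/9.

v = 47/9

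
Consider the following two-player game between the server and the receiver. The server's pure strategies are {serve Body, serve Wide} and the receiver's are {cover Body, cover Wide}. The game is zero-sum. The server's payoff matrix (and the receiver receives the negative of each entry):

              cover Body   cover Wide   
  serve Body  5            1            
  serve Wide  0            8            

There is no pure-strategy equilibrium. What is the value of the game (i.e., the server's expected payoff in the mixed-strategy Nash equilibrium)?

v = 10/3

In a mixed equilibrium the server is indifferent between serve Body and serve Wide; this condition fixes q.
  the server's payoff to serve Body: q·5 + (1−q)·1 = 4q + 1
  the server's payoff to serve Wide: q·0 + (1−q)·8 = -8q + 8
  4q + 1 = -8q + 8  ⇒  12q = 7  ⇒  q = 7/12.
The value is the server's expected payoff against this mix (using serve Body): (7/12)·5 + (5/12)·1 = 10/3.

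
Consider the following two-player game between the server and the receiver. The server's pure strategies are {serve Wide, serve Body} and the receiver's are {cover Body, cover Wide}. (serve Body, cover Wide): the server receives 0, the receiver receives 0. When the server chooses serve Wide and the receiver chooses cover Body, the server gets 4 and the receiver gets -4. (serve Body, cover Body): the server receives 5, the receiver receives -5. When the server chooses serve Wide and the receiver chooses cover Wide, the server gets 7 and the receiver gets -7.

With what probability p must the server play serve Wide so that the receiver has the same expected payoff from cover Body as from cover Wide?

p = 5/8

In a mixed equilibrium the receiver is indifferent between cover Body and cover Wide; this condition fixes p.
  the receiver's payoff from cover Body: p·(-4) + (1−p)·(-5) = p - 5
  the receiver's payoff from cover Wide: p·(-7) + (1−p)·0 = -7p
  p - 5 = -7p  ⇒  8p = 5  ⇒  p = 5/8.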